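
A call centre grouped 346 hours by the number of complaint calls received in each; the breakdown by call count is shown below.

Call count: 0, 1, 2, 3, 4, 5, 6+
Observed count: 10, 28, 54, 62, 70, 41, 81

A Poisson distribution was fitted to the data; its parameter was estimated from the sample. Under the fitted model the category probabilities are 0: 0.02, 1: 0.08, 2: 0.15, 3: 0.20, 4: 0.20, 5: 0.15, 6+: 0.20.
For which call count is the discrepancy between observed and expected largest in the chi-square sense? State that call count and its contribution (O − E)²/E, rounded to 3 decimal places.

Expected counts E_i = n·p_i: 346×0.02 = 6.92, 346×0.08 = 27.68, 346×0.15 = 51.9, 346×0.20 = 69.2, 346×0.20 = 69.2, 346×0.15 = 51.9, 346×0.20 = 69.2.
cat         O        E   (O−E)²/E
0          10     6.92     1.3709
1          28    27.68     0.0037
2          54     51.9     0.0850
3          62     69.2     0.7491
4          70     69.2     0.0092
5          41     51.9     2.2892
6+         81     69.2     2.0121
The largest term is for 5: 2.289.

5, 2.289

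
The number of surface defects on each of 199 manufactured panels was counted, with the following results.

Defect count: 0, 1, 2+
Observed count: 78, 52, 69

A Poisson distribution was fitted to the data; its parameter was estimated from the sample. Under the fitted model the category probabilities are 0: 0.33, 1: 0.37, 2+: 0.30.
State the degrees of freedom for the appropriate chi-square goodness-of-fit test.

There are k = 3 categories and 1 parameter estimated from the data, so df = 3 − 1 − 1 = 1.

1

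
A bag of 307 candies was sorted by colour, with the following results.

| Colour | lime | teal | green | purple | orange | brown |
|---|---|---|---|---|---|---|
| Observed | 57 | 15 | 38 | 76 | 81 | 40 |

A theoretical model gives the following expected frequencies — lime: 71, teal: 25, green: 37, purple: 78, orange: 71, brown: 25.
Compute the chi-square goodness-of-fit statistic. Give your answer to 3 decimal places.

χ² = (57−71)²/71 + (15−25)²/25 + (38−37)²/37 + (76−78)²/78 + (81−71)²/71 + (40−25)²/25
   = 2.7606 + 4.0000 + 0.0270 + 0.0513 + 1.4085 + 9.0000
Sum = 17.247

17.247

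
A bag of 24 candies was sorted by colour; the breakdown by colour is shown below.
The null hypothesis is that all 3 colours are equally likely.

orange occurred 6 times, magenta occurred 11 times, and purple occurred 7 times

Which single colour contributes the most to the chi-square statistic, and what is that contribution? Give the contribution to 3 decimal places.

magenta, 1.125

Expected count for each of the 3 categories: 24/3 = 8.
orange: (6 − 8)²/8 = 4/8 = 0.5000
magenta: (11 − 8)²/8 = 9/8 = 1.1250
purple: (7 − 8)²/8 = 1/8 = 0.1250
The largest term is for magenta: 1.125.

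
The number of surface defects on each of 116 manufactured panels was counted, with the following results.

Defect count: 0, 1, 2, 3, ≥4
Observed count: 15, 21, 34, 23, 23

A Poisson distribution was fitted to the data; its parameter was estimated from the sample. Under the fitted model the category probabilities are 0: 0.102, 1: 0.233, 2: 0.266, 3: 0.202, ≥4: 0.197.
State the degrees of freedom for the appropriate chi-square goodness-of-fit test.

There are k = 5 categories and 1 parameter estimated from the data, so df = 5 − 1 − 1 = 3.

3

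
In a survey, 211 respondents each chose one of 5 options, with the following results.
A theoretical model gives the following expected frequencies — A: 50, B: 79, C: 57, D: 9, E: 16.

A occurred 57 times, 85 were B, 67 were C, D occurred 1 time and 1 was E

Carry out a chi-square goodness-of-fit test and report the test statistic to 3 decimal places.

24.364

A: (57 − 50)²/50 = 49/50 = 0.9800
B: (85 − 79)²/79 = 36/79 = 0.4557
C: (67 − 57)²/57 = 100/57 = 1.7544
D: (1 − 9)²/9 = 64/9 = 7.1111
E: (1 − 16)²/16 = 225/16 = 14.0625
Sum = 24.364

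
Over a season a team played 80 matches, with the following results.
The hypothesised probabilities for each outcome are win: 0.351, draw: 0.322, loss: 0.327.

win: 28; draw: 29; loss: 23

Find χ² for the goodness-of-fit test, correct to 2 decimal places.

Expected counts E_i = n·p_i: 80×0.351 = 28.08, 80×0.322 = 25.76, 80×0.327 = 26.16.
cat         O        E   (O−E)²/E
win        28    28.08      0.000
draw       29    25.76      0.408
loss       23    26.16      0.382
Sum = 0.79

0.79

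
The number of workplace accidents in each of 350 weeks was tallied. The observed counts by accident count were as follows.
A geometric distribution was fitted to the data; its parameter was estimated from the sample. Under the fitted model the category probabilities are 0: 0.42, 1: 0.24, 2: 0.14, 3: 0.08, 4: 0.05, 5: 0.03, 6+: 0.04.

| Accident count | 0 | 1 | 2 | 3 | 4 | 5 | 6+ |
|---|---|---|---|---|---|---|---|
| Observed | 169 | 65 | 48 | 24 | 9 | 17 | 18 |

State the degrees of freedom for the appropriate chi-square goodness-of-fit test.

5

There are k = 7 categories and 1 parameter estimated from the data, so df = 7 − 1 − 1 = 5.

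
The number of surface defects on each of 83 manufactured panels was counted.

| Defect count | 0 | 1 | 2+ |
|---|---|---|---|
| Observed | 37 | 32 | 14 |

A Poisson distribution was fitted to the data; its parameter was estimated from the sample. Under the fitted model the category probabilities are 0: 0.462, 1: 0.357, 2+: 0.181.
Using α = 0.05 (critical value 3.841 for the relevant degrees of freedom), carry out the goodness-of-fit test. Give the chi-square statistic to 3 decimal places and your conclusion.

0.306; do not reject

Expected counts E_i = n·p_i: 83×0.462 = 38.346, 83×0.357 = 29.631, 83×0.181 = 15.023.
χ² = (37−38.346)²/38.346 + (32−29.631)²/29.631 + (14−15.023)²/15.023
   = 0.0472 + 0.1894 + 0.0697
Sum = 0.306
df = 1. Since 0.306 < 3.841, we do not reject H₀.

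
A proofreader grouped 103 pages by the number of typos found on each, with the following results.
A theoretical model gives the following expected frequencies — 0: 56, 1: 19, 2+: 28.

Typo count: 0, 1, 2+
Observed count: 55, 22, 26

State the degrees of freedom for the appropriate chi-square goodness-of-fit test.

2

There are k = 3 categories and no parameters were estimated from the data, so df = 3 − 1 = 2.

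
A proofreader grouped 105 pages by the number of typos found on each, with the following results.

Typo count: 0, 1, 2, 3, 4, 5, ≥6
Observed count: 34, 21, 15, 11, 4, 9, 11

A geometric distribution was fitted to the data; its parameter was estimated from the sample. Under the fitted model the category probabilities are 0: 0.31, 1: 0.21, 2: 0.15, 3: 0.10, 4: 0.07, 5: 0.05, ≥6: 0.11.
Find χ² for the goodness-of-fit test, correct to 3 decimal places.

4.406

Expected counts E_i = n·p_i: 105×0.31 = 32.55, 105×0.21 = 22.05, 105×0.15 = 15.75, 105×0.10 = 10.5, 105×0.07 = 7.35, 105×0.05 = 5.25, 105×0.11 = 11.55.
cat         O        E   (O−E)²/E
0          34    32.55     0.0646
1          21    22.05     0.0500
2          15    15.75     0.0357
3          11     10.5     0.0238
4           4     7.35     1.5269
5           9     5.25     2.6786
≥6         11    11.55     0.0262
Sum = 4.406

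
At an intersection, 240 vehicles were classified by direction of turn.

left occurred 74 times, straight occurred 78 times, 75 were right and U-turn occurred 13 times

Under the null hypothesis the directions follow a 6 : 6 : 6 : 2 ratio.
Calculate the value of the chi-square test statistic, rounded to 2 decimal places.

5.72

Ratio total = 20. Expected counts: 240×6/20 = 72, 240×6/20 = 72, 240×6/20 = 72, 240×2/20 = 24.
cat           O        E   (O−E)²/E
left         74       72      0.056
straight     78       72      0.500
right        75       72      0.125
U-turn       13       24      5.042
Sum = 5.72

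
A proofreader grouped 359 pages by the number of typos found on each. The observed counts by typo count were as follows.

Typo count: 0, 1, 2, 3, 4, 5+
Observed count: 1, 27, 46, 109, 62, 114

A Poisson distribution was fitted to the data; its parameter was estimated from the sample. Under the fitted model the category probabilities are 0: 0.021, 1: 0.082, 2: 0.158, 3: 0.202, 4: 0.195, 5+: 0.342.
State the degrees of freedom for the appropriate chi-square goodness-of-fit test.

There are k = 6 categories and 1 parameter estimated from the data, so df = 6 − 1 − 1 = 4.

4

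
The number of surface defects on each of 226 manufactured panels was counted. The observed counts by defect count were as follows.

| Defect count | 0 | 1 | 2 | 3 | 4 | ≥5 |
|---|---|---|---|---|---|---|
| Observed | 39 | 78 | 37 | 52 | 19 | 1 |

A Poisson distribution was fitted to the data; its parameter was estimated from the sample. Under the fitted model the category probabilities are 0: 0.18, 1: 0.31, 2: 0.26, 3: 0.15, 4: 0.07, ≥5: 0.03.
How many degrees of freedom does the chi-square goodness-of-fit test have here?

4

There are k = 6 categories and 1 parameter estimated from the data, so df = 6 − 1 − 1 = 4.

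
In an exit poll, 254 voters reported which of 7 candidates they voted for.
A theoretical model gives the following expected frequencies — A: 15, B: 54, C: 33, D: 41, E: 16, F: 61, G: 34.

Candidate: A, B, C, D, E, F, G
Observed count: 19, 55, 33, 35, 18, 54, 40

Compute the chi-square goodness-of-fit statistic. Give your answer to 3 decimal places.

4.075

A: (19 − 15)²/15 = 16/15 = 1.0667
B: (55 − 54)²/54 = 1/54 = 0.0185
C: (33 − 33)²/33 = 0/33 = 0.0000
D: (35 − 41)²/41 = 36/41 = 0.8780
E: (18 − 16)²/16 = 4/16 = 0.2500
F: (54 − 61)²/61 = 49/61 = 0.8033
G: (40 − 34)²/34 = 36/34 = 1.0588
Sum = 4.075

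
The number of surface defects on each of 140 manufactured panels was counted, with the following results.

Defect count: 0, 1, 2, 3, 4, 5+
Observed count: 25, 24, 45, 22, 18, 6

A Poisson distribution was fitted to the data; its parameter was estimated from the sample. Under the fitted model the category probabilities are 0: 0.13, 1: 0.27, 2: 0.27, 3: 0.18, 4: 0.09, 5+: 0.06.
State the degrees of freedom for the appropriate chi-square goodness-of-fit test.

There are k = 6 categories and 1 parameter estimated from the data, so df = 6 − 1 − 1 = 4.

4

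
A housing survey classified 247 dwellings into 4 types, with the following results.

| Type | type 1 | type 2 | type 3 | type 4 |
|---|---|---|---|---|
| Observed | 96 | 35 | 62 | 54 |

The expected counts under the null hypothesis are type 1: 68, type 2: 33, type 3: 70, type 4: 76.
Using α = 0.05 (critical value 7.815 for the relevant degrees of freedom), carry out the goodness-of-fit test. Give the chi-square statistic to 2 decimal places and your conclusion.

18.93; reject

type 1: (96 − 68)²/68 = 784/68 = 11.529
type 2: (35 − 33)²/33 = 4/33 = 0.121
type 3: (62 − 70)²/70 = 64/70 = 0.914
type 4: (54 − 76)²/76 = 484/76 = 6.368
Sum = 18.93
df = 3. Since 18.93 > 7.815, we reject H₀.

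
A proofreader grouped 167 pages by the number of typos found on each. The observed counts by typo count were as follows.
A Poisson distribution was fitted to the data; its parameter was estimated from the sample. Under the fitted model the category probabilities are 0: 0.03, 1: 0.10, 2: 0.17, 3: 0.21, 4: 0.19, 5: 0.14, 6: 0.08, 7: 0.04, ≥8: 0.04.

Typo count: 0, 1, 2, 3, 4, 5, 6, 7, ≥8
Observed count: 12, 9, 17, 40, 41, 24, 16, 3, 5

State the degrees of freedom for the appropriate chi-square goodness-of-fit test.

There are k = 9 categories and 1 parameter estimated from the data, so df = 9 − 1 − 1 = 7.

7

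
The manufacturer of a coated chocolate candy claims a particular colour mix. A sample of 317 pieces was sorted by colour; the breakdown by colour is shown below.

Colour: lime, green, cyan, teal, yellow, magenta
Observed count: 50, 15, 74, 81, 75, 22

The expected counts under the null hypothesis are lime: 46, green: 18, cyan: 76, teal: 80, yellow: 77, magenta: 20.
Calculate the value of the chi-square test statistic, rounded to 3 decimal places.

lime: (50 − 46)²/46 = 16/46 = 0.3478
green: (15 − 18)²/18 = 9/18 = 0.5000
cyan: (74 − 76)²/76 = 4/76 = 0.0526
teal: (81 − 80)²/80 = 1/80 = 0.0125
yellow: (75 − 77)²/77 = 4/77 = 0.0519
magenta: (22 − 20)²/20 = 4/20 = 0.2000
Sum = 1.165

1.165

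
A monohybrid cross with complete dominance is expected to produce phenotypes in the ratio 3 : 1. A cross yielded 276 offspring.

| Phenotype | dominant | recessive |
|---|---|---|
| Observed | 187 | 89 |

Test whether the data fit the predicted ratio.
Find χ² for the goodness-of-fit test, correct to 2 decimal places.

Ratio total = 4. Expected counts: 276×3/4 = 207, 276×1/4 = 69.
dominant: (187 − 207)²/207 = 400/207 = 1.932
recessive: (89 − 69)²/69 = 400/69 = 5.797
Sum = 7.73

7.73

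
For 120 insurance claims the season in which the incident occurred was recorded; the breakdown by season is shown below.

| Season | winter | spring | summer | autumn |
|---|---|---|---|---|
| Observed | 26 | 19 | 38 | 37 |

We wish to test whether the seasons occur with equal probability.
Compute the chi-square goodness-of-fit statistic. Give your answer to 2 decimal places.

8.33

Under H₀ each category has probability 1/4, so each expected count is 120/4 = 30.
cat         O        E   (O−E)²/E
winter     26       30      0.533
spring     19       30      4.033
summer     38       30      2.133
autumn     37       30      1.633
Sum = 8.33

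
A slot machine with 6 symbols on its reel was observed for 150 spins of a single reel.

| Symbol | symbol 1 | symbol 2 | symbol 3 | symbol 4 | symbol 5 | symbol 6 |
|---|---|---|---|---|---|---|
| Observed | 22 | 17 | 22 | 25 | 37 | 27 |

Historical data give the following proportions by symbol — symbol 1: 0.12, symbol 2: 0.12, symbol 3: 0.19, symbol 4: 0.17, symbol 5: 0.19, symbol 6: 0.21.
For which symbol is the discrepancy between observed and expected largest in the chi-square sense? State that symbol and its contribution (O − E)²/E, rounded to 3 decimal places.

symbol 5, 2.535

Expected counts E_i = n·p_i: 150×0.12 = 18, 150×0.12 = 18, 150×0.19 = 28.5, 150×0.17 = 25.5, 150×0.19 = 28.5, 150×0.21 = 31.5.
symbol 1: (22 − 18)²/18 = 16/18 = 0.8889
symbol 2: (17 − 18)²/18 = 1/18 = 0.0556
symbol 3: (22 − 28.5)²/28.5 = 42.25/28.5 = 1.4825
symbol 4: (25 − 25.5)²/25.5 = 0.25/25.5 = 0.0098
symbol 5: (37 − 28.5)²/28.5 = 72.25/28.5 = 2.5351
symbol 6: (27 − 31.5)²/31.5 = 20.25/31.5 = 0.6429
The largest term is for symbol 5: 2.535.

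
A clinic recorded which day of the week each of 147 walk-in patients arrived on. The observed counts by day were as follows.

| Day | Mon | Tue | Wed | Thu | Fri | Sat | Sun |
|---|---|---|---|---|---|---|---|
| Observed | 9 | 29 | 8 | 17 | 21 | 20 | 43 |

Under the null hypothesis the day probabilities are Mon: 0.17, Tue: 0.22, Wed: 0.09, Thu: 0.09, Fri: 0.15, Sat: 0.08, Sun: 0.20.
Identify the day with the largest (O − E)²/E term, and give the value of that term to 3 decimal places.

Mon, 10.231

Expected counts E_i = n·p_i: 147×0.17 = 24.99, 147×0.22 = 32.34, 147×0.09 = 13.23, 147×0.09 = 13.23, 147×0.15 = 22.05, 147×0.08 = 11.76, 147×0.20 = 29.4.
cat         O        E   (O−E)²/E
Mon         9    24.99    10.2313
Tue        29    32.34     0.3449
Wed         8    13.23     2.0675
Thu        17    13.23     1.0743
Fri        21    22.05     0.0500
Sat        20    11.76     5.7736
Sun        43     29.4     6.2912
The largest term is for Mon: 10.231.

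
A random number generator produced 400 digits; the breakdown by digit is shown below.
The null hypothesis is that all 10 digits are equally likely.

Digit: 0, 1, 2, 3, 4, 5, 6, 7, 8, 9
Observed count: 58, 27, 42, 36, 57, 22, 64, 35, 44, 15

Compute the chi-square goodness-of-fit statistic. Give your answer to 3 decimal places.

59.200

Expected count for each of the 10 categories: 400/10 = 40.
χ² = (58−40)²/40 + (27−40)²/40 + (42−40)²/40 + (36−40)²/40 + (57−40)²/40 + (22−40)²/40 + (64−40)²/40 + (35−40)²/40 + (44−40)²/40 + (15−40)²/40
   = 8.1000 + 4.2250 + 0.1000 + 0.4000 + 7.2250 + 8.1000 + 14.4000 + 0.6250 + 0.4000 + 15.6250
Sum = 59.200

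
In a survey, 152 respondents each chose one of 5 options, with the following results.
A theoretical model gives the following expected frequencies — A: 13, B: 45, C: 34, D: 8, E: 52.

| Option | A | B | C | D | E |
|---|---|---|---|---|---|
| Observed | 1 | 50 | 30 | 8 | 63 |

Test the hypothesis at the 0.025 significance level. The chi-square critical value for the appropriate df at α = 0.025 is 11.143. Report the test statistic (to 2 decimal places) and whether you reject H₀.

14.43; reject

A: (1 − 13)²/13 = 144/13 = 11.077
B: (50 − 45)²/45 = 25/45 = 0.556
C: (30 − 34)²/34 = 16/34 = 0.471
D: (8 − 8)²/8 = 0/8 = 0.000
E: (63 − 52)²/52 = 121/52 = 2.327
Sum = 14.43
df = 4. Since 14.43 > 11.143, we reject H₀.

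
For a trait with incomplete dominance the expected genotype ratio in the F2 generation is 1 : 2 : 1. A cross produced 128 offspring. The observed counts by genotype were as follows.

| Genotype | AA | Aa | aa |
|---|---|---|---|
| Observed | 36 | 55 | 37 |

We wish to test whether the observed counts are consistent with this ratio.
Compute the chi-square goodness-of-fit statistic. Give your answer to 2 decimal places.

2.55

Ratio total = 4. Expected counts: 128×1/4 = 32, 128×2/4 = 64, 128×1/4 = 32.
cat         O        E   (O−E)²/E
AA         36       32      0.500
Aa         55       64      1.266
aa         37       32      0.781
Sum = 2.55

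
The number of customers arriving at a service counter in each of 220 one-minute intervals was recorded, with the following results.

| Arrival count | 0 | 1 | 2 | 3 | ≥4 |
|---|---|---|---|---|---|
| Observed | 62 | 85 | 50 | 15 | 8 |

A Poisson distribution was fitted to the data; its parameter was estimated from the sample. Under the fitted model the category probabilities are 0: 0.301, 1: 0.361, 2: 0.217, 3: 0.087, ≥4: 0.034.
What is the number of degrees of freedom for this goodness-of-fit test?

There are k = 5 categories and 1 parameter estimated from the data, so df = 5 − 1 − 1 = 3.

3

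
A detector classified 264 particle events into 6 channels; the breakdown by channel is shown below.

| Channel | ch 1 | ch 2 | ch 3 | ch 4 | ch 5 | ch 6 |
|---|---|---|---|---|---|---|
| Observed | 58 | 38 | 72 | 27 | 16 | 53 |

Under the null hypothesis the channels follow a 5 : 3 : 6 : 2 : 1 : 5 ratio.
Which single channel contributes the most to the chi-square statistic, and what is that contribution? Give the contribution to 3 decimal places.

ch 5, 1.333

Ratio total = 22. Expected counts: 264×5/22 = 60, 264×3/22 = 36, 264×6/22 = 72, 264×2/22 = 24, 264×1/22 = 12, 264×5/22 = 60.
ch 1: (58 − 60)²/60 = 4/60 = 0.0667
ch 2: (38 − 36)²/36 = 4/36 = 0.1111
ch 3: (72 − 72)²/72 = 0/72 = 0.0000
ch 4: (27 − 24)²/24 = 9/24 = 0.3750
ch 5: (16 − 12)²/12 = 16/12 = 1.3333
ch 6: (53 − 60)²/60 = 49/60 = 0.8167
The largest term is for ch 5: 1.333.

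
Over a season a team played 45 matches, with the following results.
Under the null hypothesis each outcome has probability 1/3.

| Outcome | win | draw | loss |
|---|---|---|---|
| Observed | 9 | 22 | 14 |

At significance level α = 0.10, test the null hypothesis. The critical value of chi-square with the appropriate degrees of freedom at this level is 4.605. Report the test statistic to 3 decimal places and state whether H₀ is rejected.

5.733; reject

Expected count for each of the 3 categories: 45/3 = 15.
win: (9 − 15)²/15 = 36/15 = 2.4000
draw: (22 − 15)²/15 = 49/15 = 3.2667
loss: (14 − 15)²/15 = 1/15 = 0.0667
Sum = 5.733
df = 2. Since 5.733 > 4.605, we reject H₀.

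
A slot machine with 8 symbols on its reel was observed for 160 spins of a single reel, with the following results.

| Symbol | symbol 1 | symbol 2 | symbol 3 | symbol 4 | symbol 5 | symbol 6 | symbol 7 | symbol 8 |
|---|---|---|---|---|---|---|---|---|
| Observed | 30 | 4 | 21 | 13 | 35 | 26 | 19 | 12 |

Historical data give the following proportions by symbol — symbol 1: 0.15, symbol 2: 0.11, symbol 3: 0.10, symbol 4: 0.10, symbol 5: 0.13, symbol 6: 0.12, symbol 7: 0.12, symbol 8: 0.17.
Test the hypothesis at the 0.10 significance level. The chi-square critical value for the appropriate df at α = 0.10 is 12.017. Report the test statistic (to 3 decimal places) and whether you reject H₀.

Expected counts E_i = n·p_i: 160×0.15 = 24, 160×0.11 = 17.6, 160×0.10 = 16, 160×0.10 = 16, 160×0.13 = 20.8, 160×0.12 = 19.2, 160×0.12 = 19.2, 160×0.17 = 27.2.
cat           O        E   (O−E)²/E
symbol 1     30       24     1.5000
symbol 2      4     17.6    10.5091
symbol 3     21       16     1.5625
symbol 4     13       16     0.5625
symbol 5     35     20.8     9.6942
symbol 6     26     19.2     2.4083
symbol 7     19     19.2     0.0021
symbol 8     12     27.2     8.4941
Sum = 34.733
df = 7. Since 34.733 > 12.017, we reject H₀.

34.733; reject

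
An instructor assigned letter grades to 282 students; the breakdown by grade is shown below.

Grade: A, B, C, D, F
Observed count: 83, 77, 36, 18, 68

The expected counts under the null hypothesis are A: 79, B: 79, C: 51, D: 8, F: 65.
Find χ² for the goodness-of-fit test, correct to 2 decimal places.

A: (83 − 79)²/79 = 16/79 = 0.203
B: (77 − 79)²/79 = 4/79 = 0.051
C: (36 − 51)²/51 = 225/51 = 4.412
D: (18 − 8)²/8 = 100/8 = 12.500
F: (68 − 65)²/65 = 9/65 = 0.138
Sum = 17.30

17.30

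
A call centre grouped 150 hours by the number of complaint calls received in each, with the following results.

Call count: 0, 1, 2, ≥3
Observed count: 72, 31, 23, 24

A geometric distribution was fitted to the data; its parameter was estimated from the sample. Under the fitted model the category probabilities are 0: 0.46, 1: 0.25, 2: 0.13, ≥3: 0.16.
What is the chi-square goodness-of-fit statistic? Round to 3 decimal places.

Expected counts E_i = n·p_i: 150×0.46 = 69, 150×0.25 = 37.5, 150×0.13 = 19.5, 150×0.16 = 24.
cat         O        E   (O−E)²/E
0          72       69     0.1304
1          31     37.5     1.1267
2          23     19.5     0.6282
≥3         24       24     0.0000
Sum = 1.885

1.885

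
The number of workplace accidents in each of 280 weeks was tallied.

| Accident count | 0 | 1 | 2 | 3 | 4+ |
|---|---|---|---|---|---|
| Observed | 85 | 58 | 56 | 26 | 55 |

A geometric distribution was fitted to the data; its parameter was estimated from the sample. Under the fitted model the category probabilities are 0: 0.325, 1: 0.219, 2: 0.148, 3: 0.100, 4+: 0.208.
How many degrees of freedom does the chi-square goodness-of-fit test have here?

3

There are k = 5 categories and 1 parameter estimated from the data, so df = 5 − 1 − 1 = 3.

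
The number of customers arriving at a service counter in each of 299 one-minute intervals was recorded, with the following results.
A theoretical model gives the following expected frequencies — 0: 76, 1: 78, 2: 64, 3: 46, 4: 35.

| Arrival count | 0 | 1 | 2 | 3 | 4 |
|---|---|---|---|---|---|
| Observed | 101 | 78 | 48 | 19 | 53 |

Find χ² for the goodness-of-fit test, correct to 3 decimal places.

37.329

cat         O        E   (O−E)²/E
0         101       76     8.2237
1          78       78     0.0000
2          48       64     4.0000
3          19       46    15.8478
4          53       35     9.2571
Sum = 37.329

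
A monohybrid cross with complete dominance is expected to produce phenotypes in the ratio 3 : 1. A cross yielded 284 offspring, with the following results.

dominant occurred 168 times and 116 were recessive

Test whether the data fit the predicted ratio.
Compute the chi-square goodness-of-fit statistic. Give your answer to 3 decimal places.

38.028

Ratio total = 4. Expected counts: 284×3/4 = 213, 284×1/4 = 71.
χ² = (168−213)²/213 + (116−71)²/71
   = 9.5070 + 28.5211
Sum = 38.028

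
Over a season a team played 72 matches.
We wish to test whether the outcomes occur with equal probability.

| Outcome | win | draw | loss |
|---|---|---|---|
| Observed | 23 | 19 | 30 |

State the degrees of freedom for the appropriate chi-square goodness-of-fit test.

There are k = 3 categories and no parameters were estimated from the data, so df = 3 − 1 = 2.

2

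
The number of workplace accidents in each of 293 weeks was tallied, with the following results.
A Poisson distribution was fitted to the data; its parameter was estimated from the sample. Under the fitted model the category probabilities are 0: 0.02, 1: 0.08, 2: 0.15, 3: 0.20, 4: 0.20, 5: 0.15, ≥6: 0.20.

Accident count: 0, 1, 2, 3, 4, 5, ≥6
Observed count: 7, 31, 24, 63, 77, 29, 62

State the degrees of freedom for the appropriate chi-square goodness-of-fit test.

5

There are k = 7 categories and 1 parameter estimated from the data, so df = 7 − 1 − 1 = 5.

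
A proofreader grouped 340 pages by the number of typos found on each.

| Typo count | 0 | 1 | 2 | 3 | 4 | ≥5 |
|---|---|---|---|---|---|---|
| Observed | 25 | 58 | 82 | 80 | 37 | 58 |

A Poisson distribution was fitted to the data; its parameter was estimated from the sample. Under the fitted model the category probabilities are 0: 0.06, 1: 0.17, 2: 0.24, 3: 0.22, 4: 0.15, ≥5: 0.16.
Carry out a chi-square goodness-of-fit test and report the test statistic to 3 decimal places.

Expected counts E_i = n·p_i: 340×0.06 = 20.4, 340×0.17 = 57.8, 340×0.24 = 81.6, 340×0.22 = 74.8, 340×0.15 = 51, 340×0.16 = 54.4.
0: (25 − 20.4)²/20.4 = 21.16/20.4 = 1.0373
1: (58 − 57.8)²/57.8 = 0.04/57.8 = 0.0007
2: (82 − 81.6)²/81.6 = 0.16/81.6 = 0.0020
3: (80 − 74.8)²/74.8 = 27.04/74.8 = 0.3615
4: (37 − 51)²/51 = 196/51 = 3.8431
≥5: (58 − 54.4)²/54.4 = 12.96/54.4 = 0.2382
Sum = 5.483

5.483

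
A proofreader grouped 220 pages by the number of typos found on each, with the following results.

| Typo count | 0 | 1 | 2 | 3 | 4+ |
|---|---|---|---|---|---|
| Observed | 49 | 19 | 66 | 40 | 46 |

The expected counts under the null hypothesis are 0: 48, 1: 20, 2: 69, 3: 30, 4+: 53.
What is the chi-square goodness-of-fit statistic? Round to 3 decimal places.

cat         O        E   (O−E)²/E
0          49       48     0.0208
1          19       20     0.0500
2          66       69     0.1304
3          40       30     3.3333
4+         46       53     0.9245
Sum = 4.459

4.459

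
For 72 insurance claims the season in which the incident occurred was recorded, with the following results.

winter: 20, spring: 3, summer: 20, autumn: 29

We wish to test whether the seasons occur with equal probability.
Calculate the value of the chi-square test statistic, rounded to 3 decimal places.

19.667

Expected count for each of the 4 categories: 72/4 = 18.
χ² = (20−18)²/18 + (3−18)²/18 + (20−18)²/18 + (29−18)²/18
   = 0.2222 + 12.5000 + 0.2222 + 6.7222
Sum = 19.667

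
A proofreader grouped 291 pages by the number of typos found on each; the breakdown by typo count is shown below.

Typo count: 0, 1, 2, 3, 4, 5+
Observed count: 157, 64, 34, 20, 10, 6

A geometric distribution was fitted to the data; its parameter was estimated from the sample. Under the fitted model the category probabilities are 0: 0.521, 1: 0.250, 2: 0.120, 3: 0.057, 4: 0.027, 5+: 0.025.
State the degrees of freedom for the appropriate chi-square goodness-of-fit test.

4

There are k = 6 categories and 1 parameter estimated from the data, so df = 6 − 1 − 1 = 4.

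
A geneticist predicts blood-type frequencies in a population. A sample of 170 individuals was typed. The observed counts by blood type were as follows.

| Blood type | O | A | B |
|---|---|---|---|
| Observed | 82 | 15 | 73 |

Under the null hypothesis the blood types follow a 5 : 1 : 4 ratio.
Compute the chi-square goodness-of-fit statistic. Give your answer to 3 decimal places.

0.709

Ratio total = 10. Expected counts: 170×5/10 = 85, 170×1/10 = 17, 170×4/10 = 68.
χ² = (82−85)²/85 + (15−17)²/17 + (73−68)²/68
   = 0.1059 + 0.2353 + 0.3676
Sum = 0.709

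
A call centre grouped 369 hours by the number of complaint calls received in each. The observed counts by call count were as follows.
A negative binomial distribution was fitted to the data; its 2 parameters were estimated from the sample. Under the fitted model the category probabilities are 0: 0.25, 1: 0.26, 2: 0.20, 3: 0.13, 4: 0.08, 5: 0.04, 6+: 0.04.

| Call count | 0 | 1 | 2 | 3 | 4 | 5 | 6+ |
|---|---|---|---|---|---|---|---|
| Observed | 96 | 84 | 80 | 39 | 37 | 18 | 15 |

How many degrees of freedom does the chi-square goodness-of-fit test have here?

4

There are k = 7 categories and 2 parameters estimated from the data, so df = 7 − 1 − 2 = 4.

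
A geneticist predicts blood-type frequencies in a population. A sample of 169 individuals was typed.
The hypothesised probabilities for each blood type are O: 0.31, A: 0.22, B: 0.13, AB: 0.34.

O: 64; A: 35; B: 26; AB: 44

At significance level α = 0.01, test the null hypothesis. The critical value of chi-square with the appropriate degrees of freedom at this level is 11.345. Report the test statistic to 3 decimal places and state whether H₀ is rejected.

Expected counts E_i = n·p_i: 169×0.31 = 52.39, 169×0.22 = 37.18, 169×0.13 = 21.97, 169×0.34 = 57.46.
χ² = (64−52.39)²/52.39 + (35−37.18)²/37.18 + (26−21.97)²/21.97 + (44−57.46)²/57.46
   = 2.5729 + 0.1278 + 0.7392 + 3.1530
Sum = 6.593
df = 3. Since 6.593 < 11.345, we do not reject H₀.

6.593; do not reject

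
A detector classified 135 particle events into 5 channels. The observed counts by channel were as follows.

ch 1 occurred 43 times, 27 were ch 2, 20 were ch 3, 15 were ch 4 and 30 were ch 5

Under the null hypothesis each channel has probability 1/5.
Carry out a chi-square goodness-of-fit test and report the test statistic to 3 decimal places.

16.963

Expected count for each of the 5 categories: 135/5 = 27.
cat         O        E   (O−E)²/E
ch 1       43       27     9.4815
ch 2       27       27     0.0000
ch 3       20       27     1.8148
ch 4       15       27     5.3333
ch 5       30       27     0.3333
Sum = 16.963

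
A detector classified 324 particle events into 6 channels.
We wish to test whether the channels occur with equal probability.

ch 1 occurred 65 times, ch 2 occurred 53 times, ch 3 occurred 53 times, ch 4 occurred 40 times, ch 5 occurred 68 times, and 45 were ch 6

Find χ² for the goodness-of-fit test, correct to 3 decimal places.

Under H₀ each category has probability 1/6, so each expected count is 324/6 = 54.
χ² = (65−54)²/54 + (53−54)²/54 + (53−54)²/54 + (40−54)²/54 + (68−54)²/54 + (45−54)²/54
   = 2.2407 + 0.0185 + 0.0185 + 3.6296 + 3.6296 + 1.5000
Sum = 11.037

11.037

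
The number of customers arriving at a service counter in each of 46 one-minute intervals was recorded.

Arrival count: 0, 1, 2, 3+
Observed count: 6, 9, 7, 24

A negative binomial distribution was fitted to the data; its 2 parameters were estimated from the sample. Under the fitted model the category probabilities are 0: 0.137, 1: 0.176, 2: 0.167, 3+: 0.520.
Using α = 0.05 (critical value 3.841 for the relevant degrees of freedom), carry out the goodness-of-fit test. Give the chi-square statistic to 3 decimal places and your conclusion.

0.176; do not reject

Expected counts E_i = n·p_i: 46×0.137 = 6.302, 46×0.176 = 8.096, 46×0.167 = 7.682, 46×0.520 = 23.92.
χ² = (6−6.302)²/6.302 + (9−8.096)²/8.096 + (7−7.682)²/7.682 + (24−23.92)²/23.92
   = 0.0145 + 0.1009 + 0.0605 + 0.0003
Sum = 0.176
df = 1. Since 0.176 < 3.841, we do not reject H₀.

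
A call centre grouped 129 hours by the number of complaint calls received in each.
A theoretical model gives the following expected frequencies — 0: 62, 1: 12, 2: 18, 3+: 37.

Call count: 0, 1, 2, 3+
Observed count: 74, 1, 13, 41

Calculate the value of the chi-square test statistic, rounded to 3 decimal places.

χ² = (74−62)²/62 + (1−12)²/12 + (13−18)²/18 + (41−37)²/37
   = 2.3226 + 10.0833 + 1.3889 + 0.4324
Sum = 14.227

14.227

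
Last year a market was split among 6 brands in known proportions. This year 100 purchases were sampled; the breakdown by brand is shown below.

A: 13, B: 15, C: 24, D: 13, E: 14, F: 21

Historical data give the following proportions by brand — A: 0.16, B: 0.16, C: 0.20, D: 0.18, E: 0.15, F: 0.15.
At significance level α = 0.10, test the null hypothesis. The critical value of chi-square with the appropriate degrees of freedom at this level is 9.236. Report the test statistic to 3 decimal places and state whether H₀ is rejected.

Expected counts E_i = n·p_i: 100×0.16 = 16, 100×0.16 = 16, 100×0.20 = 20, 100×0.18 = 18, 100×0.15 = 15, 100×0.15 = 15.
cat         O        E   (O−E)²/E
A          13       16     0.5625
B          15       16     0.0625
C          24       20     0.8000
D          13       18     1.3889
E          14       15     0.0667
F          21       15     2.4000
Sum = 5.281
df = 5. Since 5.281 < 9.236, we do not reject H₀.

5.281; do not reject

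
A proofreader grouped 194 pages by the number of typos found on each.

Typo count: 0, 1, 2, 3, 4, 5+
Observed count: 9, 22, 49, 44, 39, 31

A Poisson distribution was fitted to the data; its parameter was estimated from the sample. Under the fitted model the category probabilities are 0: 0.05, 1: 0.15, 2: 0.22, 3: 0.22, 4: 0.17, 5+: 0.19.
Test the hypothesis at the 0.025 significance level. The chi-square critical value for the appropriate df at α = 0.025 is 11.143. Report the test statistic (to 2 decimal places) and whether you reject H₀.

Expected counts E_i = n·p_i: 194×0.05 = 9.7, 194×0.15 = 29.1, 194×0.22 = 42.68, 194×0.22 = 42.68, 194×0.17 = 32.98, 194×0.19 = 36.86.
χ² = (9−9.7)²/9.7 + (22−29.1)²/29.1 + (49−42.68)²/42.68 + (44−42.68)²/42.68 + (39−32.98)²/32.98 + (31−36.86)²/36.86
   = 0.051 + 1.732 + 0.936 + 0.041 + 1.099 + 0.932
Sum = 4.79
df = 4. Since 4.79 < 11.143, we do not reject H₀.

4.79; do not reject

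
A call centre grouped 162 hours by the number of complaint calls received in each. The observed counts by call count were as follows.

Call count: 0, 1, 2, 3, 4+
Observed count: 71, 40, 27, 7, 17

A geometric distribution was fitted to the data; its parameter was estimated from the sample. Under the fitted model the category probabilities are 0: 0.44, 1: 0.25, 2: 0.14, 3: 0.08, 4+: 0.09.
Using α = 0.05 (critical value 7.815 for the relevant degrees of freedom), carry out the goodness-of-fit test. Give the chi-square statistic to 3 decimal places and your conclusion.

3.973; do not reject

Expected counts E_i = n·p_i: 162×0.44 = 71.28, 162×0.25 = 40.5, 162×0.14 = 22.68, 162×0.08 = 12.96, 162×0.09 = 14.58.
0: (71 − 71.28)²/71.28 = 0.0784/71.28 = 0.0011
1: (40 − 40.5)²/40.5 = 0.25/40.5 = 0.0062
2: (27 − 22.68)²/22.68 = 18.6624/22.68 = 0.8229
3: (7 − 12.96)²/12.96 = 35.5216/12.96 = 2.7409
4+: (17 − 14.58)²/14.58 = 5.8564/14.58 = 0.4017
Sum = 3.973
df = 3. Since 3.973 < 7.815, we do not reject H₀.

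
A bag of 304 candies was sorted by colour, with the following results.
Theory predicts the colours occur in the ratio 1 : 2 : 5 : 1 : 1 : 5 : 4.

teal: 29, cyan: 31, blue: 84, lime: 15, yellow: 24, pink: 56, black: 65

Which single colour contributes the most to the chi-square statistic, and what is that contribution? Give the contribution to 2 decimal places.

teal, 10.56

Ratio total = 19. Expected counts: 304×1/19 = 16, 304×2/19 = 32, 304×5/19 = 80, 304×1/19 = 16, 304×1/19 = 16, 304×5/19 = 80, 304×4/19 = 64.
cat         O        E   (O−E)²/E
teal       29       16     10.563
cyan       31       32      0.031
blue       84       80      0.200
lime       15       16      0.063
yellow     24       16      4.000
pink       56       80      7.200
black      65       64      0.016
The largest term is for teal: 10.56.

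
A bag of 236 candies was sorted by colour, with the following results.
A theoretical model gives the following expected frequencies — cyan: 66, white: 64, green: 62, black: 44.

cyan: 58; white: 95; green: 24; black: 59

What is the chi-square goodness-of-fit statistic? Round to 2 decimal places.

44.39

cyan: (58 − 66)²/66 = 64/66 = 0.970
white: (95 − 64)²/64 = 961/64 = 15.016
green: (24 − 62)²/62 = 1444/62 = 23.290
black: (59 − 44)²/44 = 225/44 = 5.114
Sum = 44.39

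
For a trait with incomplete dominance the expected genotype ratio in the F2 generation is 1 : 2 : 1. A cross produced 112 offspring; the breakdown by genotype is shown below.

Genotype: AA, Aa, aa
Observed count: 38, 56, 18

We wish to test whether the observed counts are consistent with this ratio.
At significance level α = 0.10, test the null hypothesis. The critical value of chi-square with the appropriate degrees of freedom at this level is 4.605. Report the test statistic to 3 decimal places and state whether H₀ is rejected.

Ratio total = 4. Expected counts: 112×1/4 = 28, 112×2/4 = 56, 112×1/4 = 28.
χ² = (38−28)²/28 + (56−56)²/56 + (18−28)²/28
   = 3.5714 + 0.0000 + 3.5714
Sum = 7.143
df = 2. Since 7.143 > 4.605, we reject H₀.

7.143; reject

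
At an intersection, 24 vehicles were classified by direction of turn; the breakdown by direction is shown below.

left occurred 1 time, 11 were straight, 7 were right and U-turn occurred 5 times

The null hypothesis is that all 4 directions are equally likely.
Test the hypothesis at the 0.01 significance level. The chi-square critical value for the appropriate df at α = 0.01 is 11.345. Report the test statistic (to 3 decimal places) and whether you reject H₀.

Expected count for each of the 4 categories: 24/4 = 6.
left: (1 − 6)²/6 = 25/6 = 4.1667
straight: (11 − 6)²/6 = 25/6 = 4.1667
right: (7 − 6)²/6 = 1/6 = 0.1667
U-turn: (5 − 6)²/6 = 1/6 = 0.1667
Sum = 8.667
df = 3. Since 8.667 < 11.345, we do not reject H₀.

8.667; do not reject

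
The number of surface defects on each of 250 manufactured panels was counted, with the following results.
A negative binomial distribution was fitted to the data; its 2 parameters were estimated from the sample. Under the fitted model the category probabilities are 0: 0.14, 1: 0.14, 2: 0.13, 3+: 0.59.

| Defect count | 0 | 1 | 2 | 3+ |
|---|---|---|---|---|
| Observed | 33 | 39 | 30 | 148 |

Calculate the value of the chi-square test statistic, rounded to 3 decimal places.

Expected counts E_i = n·p_i: 250×0.14 = 35, 250×0.14 = 35, 250×0.13 = 32.5, 250×0.59 = 147.5.
χ² = (33−35)²/35 + (39−35)²/35 + (30−32.5)²/32.5 + (148−147.5)²/147.5
   = 0.1143 + 0.4571 + 0.1923 + 0.0017
Sum = 0.765

0.765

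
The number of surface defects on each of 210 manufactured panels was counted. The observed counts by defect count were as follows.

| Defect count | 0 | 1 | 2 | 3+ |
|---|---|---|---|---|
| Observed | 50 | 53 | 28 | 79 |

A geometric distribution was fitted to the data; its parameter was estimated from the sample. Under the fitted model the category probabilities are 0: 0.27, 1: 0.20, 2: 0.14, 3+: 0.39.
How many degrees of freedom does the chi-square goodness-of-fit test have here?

There are k = 4 categories and 1 parameter estimated from the data, so df = 4 − 1 − 1 = 2.

2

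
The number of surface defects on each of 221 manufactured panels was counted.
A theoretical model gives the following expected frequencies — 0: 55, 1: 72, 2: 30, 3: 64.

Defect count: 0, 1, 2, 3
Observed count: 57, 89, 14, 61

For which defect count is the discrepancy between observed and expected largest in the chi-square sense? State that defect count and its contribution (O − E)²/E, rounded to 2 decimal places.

2, 8.53

0: (57 − 55)²/55 = 4/55 = 0.073
1: (89 − 72)²/72 = 289/72 = 4.014
2: (14 − 30)²/30 = 256/30 = 8.533
3: (61 − 64)²/64 = 9/64 = 0.141
The largest term is for 2: 8.53.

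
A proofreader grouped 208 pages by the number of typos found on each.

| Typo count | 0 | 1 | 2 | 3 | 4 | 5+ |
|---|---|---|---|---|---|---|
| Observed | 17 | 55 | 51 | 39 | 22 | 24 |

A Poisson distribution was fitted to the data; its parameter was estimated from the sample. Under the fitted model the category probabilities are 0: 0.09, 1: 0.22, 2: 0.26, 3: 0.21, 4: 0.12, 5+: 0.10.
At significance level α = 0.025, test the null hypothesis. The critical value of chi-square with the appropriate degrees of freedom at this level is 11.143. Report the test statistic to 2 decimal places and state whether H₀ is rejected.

Expected counts E_i = n·p_i: 208×0.09 = 18.72, 208×0.22 = 45.76, 208×0.26 = 54.08, 208×0.21 = 43.68, 208×0.12 = 24.96, 208×0.10 = 20.8.
0: (17 − 18.72)²/18.72 = 2.9584/18.72 = 0.158
1: (55 − 45.76)²/45.76 = 85.3776/45.76 = 1.866
2: (51 − 54.08)²/54.08 = 9.4864/54.08 = 0.175
3: (39 − 43.68)²/43.68 = 21.9024/43.68 = 0.501
4: (22 − 24.96)²/24.96 = 8.7616/24.96 = 0.351
5+: (24 − 20.8)²/20.8 = 10.24/20.8 = 0.492
Sum = 3.54
df = 4. Since 3.54 < 11.143, we do not reject H₀.

3.54; do not reject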